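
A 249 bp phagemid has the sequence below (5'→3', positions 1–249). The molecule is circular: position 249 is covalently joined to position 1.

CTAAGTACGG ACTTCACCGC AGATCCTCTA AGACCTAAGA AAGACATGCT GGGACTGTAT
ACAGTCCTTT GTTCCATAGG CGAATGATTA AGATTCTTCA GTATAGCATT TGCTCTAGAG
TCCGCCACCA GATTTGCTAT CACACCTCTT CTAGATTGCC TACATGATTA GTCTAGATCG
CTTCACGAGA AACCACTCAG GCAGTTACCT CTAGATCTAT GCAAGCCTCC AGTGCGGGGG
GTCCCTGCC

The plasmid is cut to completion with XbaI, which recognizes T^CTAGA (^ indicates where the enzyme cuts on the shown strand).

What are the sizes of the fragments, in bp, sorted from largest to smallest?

XbaI sites (TCTAGA) start at positions 114, 150, 172, 210.
XbaI cuts after the first base of each site, so after positions 114, 150, 172, 210.
Circular molecule, 4 cuts → 4 fragments:
  115–150 → 36 bp
  151–172 → 22 bp
  173–210 → 38 bp
  211–249 then 1–114 → 39 + 114 = 153 bp
Sorted largest to smallest: 153, 38, 36, 22 bp.

153, 38, 36, 22 bp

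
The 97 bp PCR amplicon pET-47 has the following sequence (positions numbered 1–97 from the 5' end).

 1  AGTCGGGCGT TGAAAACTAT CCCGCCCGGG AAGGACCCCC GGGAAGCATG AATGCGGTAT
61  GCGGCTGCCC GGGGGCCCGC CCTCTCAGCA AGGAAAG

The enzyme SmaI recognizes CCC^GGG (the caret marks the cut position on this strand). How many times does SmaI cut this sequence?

3

CCCGGG occurs starting at positions 25, 38, 68.
SmaI cuts at 3 sites.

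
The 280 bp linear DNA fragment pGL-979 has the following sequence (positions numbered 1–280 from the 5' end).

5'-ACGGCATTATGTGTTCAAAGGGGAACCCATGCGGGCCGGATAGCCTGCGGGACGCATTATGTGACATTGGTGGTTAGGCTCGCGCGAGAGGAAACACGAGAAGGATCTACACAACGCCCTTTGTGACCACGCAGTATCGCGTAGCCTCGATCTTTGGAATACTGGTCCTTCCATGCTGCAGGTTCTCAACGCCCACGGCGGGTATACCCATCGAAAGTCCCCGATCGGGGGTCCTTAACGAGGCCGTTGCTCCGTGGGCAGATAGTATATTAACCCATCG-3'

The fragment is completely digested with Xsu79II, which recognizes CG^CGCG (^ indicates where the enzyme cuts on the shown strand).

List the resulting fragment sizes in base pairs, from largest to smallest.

198, 82 bp

The Xsu79II site (CGCGCG) starts at position 81.
Xsu79II cuts after base 2 of each site, so after position 82.
Linear molecule, 1 cut → 2 fragments:
  1–82 → 82 bp
  83–280 → 198 bp
Sorted largest to smallest: 198, 82 bp.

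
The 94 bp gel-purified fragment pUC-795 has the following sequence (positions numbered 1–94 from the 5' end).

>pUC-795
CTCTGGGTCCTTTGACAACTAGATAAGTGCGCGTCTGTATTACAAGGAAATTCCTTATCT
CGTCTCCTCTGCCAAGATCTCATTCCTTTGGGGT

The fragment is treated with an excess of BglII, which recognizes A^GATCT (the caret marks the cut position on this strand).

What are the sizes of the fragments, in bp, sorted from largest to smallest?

75, 19 bp

The BglII site (AGATCT) starts at position 75.
BglII cuts after the first base of each site, so after position 75.
Linear molecule, 1 cut → 2 fragments:
  1–75 → 75 bp
  76–94 → 19 bp
Sorted largest to smallest: 75, 19 bp.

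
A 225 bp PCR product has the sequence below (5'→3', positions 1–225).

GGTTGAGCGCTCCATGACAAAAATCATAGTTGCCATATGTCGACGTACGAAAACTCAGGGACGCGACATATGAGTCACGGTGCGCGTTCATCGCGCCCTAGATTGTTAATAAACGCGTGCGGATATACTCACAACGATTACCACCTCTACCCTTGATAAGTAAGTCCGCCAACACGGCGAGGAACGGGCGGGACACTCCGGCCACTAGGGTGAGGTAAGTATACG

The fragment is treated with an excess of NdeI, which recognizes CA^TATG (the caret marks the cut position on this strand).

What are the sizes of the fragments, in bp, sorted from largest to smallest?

157, 35, 33 bp

NdeI sites (CATATG) start at positions 34, 67.
NdeI cuts after base 2 of each site, so after positions 35, 68.
Linear molecule, 2 cuts → 3 fragments:
  1–35 → 35 bp
  36–68 → 33 bp
  69–225 → 157 bp
Sorted largest to smallest: 157, 35, 33 bp.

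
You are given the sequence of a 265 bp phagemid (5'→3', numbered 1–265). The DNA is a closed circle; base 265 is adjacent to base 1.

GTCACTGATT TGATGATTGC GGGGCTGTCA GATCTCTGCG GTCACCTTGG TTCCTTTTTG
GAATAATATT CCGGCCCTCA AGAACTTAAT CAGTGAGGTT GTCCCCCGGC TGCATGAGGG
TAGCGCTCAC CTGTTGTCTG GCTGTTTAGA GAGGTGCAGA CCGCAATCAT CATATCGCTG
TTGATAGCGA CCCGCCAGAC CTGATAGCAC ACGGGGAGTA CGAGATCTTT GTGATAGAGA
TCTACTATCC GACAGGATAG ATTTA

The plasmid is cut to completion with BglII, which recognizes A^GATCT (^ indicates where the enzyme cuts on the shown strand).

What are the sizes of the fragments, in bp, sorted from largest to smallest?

BglII sites (AGATCT) start at positions 30, 223, 238.
BglII cuts after the first base of each site, so after positions 30, 223, 238.
Circular molecule, 3 cuts → 3 fragments:
  31–223 → 193 bp
  224–238 → 15 bp
  239–265 then 1–30 → 27 + 30 = 57 bp
Sorted largest to smallest: 193, 57, 15 bp.

193, 57, 15 bp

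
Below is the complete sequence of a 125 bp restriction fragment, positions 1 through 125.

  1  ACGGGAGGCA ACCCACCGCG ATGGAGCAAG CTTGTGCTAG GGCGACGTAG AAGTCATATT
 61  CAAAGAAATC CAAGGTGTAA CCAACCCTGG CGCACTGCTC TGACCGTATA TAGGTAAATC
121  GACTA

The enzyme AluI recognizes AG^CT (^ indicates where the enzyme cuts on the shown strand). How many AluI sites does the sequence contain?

1

AGCT occurs starting at position 29.
AluI cuts at 1 site.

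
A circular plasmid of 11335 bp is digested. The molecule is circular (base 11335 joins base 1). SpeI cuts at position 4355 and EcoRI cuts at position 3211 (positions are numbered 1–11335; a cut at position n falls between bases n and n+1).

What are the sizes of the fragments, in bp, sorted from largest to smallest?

10191, 1144 bp

Combined cut positions (sorted): 3211, 4355.
Circular molecule, 2 cuts → 2 fragments:
  4355 − 3211 = 1144 bp
  wrap: 11335 − 4355 + 3211 = 10191 bp
Sorted largest to smallest: 10191, 1144 bp.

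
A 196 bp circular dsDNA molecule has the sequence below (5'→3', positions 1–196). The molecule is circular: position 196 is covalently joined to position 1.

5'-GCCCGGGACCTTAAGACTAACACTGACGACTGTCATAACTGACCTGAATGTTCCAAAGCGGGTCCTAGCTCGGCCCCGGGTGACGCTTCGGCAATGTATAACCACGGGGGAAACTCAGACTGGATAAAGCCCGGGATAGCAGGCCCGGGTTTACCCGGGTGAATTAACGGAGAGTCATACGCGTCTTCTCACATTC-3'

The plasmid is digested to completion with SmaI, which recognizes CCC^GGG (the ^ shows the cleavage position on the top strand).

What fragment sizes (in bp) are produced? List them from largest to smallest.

SmaI sites (CCCGGG) start at positions 2, 75, 130, 144, 154.
SmaI cuts after base 3 of each site, so after positions 4, 77, 132, 146, 156.
Circular molecule, 5 cuts → 5 fragments:
  5–77 → 73 bp
  78–132 → 55 bp
  133–146 → 14 bp
  147–156 → 10 bp
  157–196 then 1–4 → 40 + 4 = 44 bp
Sorted largest to smallest: 73, 55, 44, 14, 10 bp.

73, 55, 44, 14, 10 bp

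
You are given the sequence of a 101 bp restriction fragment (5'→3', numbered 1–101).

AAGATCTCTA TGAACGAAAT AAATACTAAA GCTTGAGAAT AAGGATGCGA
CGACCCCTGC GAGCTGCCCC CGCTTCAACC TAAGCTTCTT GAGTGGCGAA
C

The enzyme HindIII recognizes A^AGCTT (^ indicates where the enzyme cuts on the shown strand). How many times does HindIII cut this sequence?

AAGCTT occurs starting at positions 29, 82.
HindIII cuts at 2 sites.

2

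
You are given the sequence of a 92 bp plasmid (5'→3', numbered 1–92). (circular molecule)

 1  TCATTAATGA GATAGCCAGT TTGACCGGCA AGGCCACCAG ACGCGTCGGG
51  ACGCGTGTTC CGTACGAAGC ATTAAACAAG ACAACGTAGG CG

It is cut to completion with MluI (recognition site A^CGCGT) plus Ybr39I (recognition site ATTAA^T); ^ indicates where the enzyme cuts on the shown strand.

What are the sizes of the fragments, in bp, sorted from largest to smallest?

MluI sites (ACGCGT) start at positions 41, 51.
MluI cuts after the first base of each site, so after positions 41, 51.
The Ybr39I site (ATTAAT) starts at position 3.
Ybr39I cuts after base 5 of each site (before the last base), so after position 7.
Combined cut positions: 7, 41, 51.
Circular molecule, 3 cuts → 3 fragments:
  8–41 → 34 bp
  42–51 → 10 bp
  52–92 then 1–7 → 41 + 7 = 48 bp
Sorted largest to smallest: 48, 34, 10 bp.

48, 34, 10 bp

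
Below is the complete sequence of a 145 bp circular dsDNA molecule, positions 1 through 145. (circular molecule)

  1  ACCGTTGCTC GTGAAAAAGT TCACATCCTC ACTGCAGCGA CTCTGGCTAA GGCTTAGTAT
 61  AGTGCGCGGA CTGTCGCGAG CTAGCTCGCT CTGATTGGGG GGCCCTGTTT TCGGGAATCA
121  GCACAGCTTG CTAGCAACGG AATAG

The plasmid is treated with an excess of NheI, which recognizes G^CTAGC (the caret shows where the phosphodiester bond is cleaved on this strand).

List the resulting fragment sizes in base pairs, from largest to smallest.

95, 50 bp

NheI sites (GCTAGC) start at positions 80, 130.
NheI cuts after the first base of each site, so after positions 80, 130.
Circular molecule, 2 cuts → 2 fragments:
  81–130 → 50 bp
  131–145 then 1–80 → 15 + 80 = 95 bp
Sorted largest to smallest: 95, 50 bp.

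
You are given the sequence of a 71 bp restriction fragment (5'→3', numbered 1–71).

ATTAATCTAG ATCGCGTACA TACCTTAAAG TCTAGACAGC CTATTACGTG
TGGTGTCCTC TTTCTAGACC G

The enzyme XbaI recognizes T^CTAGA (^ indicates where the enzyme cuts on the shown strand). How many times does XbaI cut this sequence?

TCTAGA occurs starting at positions 6, 31, 63.
XbaI cuts at 3 sites.

3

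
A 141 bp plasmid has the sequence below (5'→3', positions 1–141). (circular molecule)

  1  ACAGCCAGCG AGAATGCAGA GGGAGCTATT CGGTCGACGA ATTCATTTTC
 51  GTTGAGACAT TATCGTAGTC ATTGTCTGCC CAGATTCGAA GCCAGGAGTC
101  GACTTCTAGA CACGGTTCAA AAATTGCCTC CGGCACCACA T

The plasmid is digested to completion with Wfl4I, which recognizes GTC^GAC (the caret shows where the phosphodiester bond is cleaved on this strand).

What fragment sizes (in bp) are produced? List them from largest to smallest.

76, 65 bp

Wfl4I sites (GTCGAC) start at positions 33, 98.
Wfl4I cuts after base 3 of each site, so after positions 35, 100.
Circular molecule, 2 cuts → 2 fragments:
  36–100 → 65 bp
  101–141 then 1–35 → 41 + 35 = 76 bp
Sorted largest to smallest: 76, 65 bp.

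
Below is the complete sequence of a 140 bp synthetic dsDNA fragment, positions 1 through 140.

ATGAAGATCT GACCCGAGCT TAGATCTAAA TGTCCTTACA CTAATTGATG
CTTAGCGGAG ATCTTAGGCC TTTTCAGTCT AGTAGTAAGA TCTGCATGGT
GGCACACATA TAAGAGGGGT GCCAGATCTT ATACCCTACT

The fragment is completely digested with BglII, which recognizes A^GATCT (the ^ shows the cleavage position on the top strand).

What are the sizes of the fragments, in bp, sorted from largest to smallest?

37, 36, 29, 17, 16, 5 bp

BglII sites (AGATCT) start at positions 5, 22, 59, 88, 124.
BglII cuts after the first base of each site, so after positions 5, 22, 59, 88, 124.
Linear molecule, 5 cuts → 6 fragments:
  1–5 → 5 bp
  6–22 → 17 bp
  23–59 → 37 bp
  60–88 → 29 bp
  89–124 → 36 bp
  125–140 → 16 bp
Sorted largest to smallest: 37, 36, 29, 17, 16, 5 bp.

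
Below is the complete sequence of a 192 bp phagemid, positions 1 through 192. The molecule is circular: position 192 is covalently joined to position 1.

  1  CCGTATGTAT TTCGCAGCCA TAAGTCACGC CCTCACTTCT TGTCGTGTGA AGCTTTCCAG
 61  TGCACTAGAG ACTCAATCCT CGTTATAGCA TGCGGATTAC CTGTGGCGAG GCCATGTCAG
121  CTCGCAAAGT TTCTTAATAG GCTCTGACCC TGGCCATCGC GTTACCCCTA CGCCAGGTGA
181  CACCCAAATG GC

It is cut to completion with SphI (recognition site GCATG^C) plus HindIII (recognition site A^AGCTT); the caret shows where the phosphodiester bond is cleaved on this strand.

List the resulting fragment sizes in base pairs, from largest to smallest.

The SphI site (GCATGC) starts at position 88.
SphI cuts after base 5 of each site (before the last base), so after position 92.
The HindIII site (AAGCTT) starts at position 50.
HindIII cuts after the first base of each site, so after position 50.
Combined cut positions: 50, 92.
Circular molecule, 2 cuts → 2 fragments:
  51–92 → 42 bp
  93–192 then 1–50 → 100 + 50 = 150 bp
Sorted largest to smallest: 150, 42 bp.

150, 42 bp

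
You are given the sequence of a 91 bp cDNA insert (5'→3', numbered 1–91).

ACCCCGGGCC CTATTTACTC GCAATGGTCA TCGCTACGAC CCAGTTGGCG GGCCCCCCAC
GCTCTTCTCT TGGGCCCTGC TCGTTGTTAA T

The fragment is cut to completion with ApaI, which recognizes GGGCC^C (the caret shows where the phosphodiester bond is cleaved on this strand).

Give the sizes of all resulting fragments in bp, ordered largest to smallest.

ApaI sites (GGGCCC) start at positions 6, 50, 72.
ApaI cuts after base 5 of each site (before the last base), so after positions 10, 54, 76.
Linear molecule, 3 cuts → 4 fragments:
  1–10 → 10 bp
  11–54 → 44 bp
  55–76 → 22 bp
  77–91 → 15 bp
Sorted largest to smallest: 44, 22, 15, 10 bp.

44, 22, 15, 10 bp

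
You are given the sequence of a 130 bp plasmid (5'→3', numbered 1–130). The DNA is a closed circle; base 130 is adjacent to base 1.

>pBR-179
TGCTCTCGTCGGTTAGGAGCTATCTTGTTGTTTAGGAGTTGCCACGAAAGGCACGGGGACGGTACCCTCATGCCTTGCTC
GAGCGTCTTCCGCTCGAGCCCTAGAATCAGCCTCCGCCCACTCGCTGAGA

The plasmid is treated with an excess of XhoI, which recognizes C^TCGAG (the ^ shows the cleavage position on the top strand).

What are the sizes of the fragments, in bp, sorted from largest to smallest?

XhoI sites (CTCGAG) start at positions 78, 93.
XhoI cuts after the first base of each site, so after positions 78, 93.
Circular molecule, 2 cuts → 2 fragments:
  79–93 → 15 bp
  94–130 then 1–78 → 37 + 78 = 115 bp
Sorted largest to smallest: 115, 15 bp.

115, 15 bp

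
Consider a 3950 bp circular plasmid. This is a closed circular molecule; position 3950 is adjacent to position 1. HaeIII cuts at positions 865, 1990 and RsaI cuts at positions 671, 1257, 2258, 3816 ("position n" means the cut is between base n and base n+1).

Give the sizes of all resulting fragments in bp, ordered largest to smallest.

Combined cut positions (sorted): 671, 865, 1257, 1990, 2258, 3816.
Circular molecule, 6 cuts → 6 fragments:
  865 − 671 = 194 bp
  1257 − 865 = 392 bp
  1990 − 1257 = 733 bp
  2258 − 1990 = 268 bp
  3816 − 2258 = 1558 bp
  wrap: 3950 − 3816 + 671 = 805 bp
Sorted largest to smallest: 1558, 805, 733, 392, 268, 194 bp.

1558, 805, 733, 392, 268, 194 bp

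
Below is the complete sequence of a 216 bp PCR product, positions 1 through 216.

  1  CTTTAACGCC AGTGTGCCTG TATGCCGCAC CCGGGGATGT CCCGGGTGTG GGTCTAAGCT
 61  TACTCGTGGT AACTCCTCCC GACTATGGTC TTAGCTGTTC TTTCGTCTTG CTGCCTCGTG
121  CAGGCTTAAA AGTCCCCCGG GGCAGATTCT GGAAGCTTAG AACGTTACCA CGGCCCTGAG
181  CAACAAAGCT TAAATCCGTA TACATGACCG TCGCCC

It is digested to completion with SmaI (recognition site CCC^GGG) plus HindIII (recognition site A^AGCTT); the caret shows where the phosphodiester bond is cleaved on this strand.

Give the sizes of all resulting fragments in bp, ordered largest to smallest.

SmaI sites (CCCGGG) start at positions 30, 41, 136.
SmaI cuts after base 3 of each site, so after positions 32, 43, 138.
HindIII sites (AAGCTT) start at positions 56, 153, 186.
HindIII cuts after the first base of each site, so after positions 56, 153, 186.
Combined cut positions: 32, 43, 56, 138, 153, 186.
Linear molecule, 6 cuts → 7 fragments:
  1–32 → 32 bp
  33–43 → 11 bp
  44–56 → 13 bp
  57–138 → 82 bp
  139–153 → 15 bp
  154–186 → 33 bp
  187–216 → 30 bp
Sorted largest to smallest: 82, 33, 32, 30, 15, 13, 11 bp.

82, 33, 32, 30, 15, 13, 11 bp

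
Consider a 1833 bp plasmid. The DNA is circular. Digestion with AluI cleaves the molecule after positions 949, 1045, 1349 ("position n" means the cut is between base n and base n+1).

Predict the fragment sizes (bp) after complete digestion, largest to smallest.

Circular molecule, 3 cuts → 3 fragments:
  1045 − 949 = 96 bp
  1349 − 1045 = 304 bp
  wrap: 1833 − 1349 + 949 = 1433 bp
Sorted largest to smallest: 1433, 304, 96 bp.

1433, 304, 96 bp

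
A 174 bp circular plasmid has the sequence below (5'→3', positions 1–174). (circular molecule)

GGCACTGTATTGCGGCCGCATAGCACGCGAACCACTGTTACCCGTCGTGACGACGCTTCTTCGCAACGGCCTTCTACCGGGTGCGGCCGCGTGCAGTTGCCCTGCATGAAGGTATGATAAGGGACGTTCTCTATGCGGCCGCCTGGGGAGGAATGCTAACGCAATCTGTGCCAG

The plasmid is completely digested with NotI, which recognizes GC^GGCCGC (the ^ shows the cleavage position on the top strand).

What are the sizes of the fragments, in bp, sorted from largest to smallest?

71, 52, 51 bp

NotI sites (GCGGCCGC) start at positions 12, 83, 135.
NotI cuts after base 2 of each site, so after positions 13, 84, 136.
Circular molecule, 3 cuts → 3 fragments:
  14–84 → 71 bp
  85–136 → 52 bp
  137–174 then 1–13 → 38 + 13 = 51 bp
Sorted largest to smallest: 71, 52, 51 bp.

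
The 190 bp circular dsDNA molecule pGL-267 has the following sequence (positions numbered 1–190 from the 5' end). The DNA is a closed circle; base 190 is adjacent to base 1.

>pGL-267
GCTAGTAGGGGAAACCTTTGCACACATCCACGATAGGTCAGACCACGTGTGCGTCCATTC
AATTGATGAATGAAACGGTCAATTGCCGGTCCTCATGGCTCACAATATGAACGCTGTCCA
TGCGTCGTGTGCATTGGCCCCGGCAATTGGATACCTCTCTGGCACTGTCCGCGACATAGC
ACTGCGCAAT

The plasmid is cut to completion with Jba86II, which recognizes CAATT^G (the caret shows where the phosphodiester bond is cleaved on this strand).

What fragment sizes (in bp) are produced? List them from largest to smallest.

106, 64, 20 bp

Jba86II sites (CAATTG) start at positions 60, 80, 144.
Jba86II cuts after base 5 of each site (before the last base), so after positions 64, 84, 148.
Circular molecule, 3 cuts → 3 fragments:
  65–84 → 20 bp
  85–148 → 64 bp
  149–190 then 1–64 → 42 + 64 = 106 bp
Sorted largest to smallest: 106, 64, 20 bp.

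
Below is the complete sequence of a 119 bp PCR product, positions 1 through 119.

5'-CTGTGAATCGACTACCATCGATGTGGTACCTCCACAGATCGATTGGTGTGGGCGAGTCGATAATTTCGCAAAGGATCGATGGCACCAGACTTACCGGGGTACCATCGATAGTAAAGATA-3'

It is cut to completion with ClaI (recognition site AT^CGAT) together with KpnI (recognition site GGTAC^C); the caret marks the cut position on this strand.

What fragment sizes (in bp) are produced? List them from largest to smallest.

37, 26, 18, 14, 11, 10, 3 bp

ClaI sites (ATCGAT) start at positions 17, 38, 75, 104.
ClaI cuts after base 2 of each site, so after positions 18, 39, 76, 105.
KpnI sites (GGTACC) start at positions 25, 98.
KpnI cuts after base 5 of each site (before the last base), so after positions 29, 102.
Combined cut positions: 18, 29, 39, 76, 102, 105.
Linear molecule, 6 cuts → 7 fragments:
  1–18 → 18 bp
  19–29 → 11 bp
  30–39 → 10 bp
  40–76 → 37 bp
  77–102 → 26 bp
  103–105 → 3 bp
  106–119 → 14 bp
Sorted largest to smallest: 37, 26, 18, 14, 11, 10, 3 bp.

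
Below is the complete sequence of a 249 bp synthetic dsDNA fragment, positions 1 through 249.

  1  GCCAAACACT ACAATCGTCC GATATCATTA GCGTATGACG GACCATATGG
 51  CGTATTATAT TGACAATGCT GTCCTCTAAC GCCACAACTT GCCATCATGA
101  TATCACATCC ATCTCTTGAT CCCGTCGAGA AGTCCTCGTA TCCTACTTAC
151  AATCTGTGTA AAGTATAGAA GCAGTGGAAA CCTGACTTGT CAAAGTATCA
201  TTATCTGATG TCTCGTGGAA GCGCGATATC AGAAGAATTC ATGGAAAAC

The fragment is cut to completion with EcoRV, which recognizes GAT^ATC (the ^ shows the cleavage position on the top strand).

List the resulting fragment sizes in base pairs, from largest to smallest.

126, 78, 23, 22 bp

EcoRV sites (GATATC) start at positions 21, 99, 225.
EcoRV cuts after base 3 of each site, so after positions 23, 101, 227.
Linear molecule, 3 cuts → 4 fragments:
  1–23 → 23 bp
  24–101 → 78 bp
  102–227 → 126 bp
  228–249 → 22 bp
Sorted largest to smallest: 126, 78, 23, 22 bp.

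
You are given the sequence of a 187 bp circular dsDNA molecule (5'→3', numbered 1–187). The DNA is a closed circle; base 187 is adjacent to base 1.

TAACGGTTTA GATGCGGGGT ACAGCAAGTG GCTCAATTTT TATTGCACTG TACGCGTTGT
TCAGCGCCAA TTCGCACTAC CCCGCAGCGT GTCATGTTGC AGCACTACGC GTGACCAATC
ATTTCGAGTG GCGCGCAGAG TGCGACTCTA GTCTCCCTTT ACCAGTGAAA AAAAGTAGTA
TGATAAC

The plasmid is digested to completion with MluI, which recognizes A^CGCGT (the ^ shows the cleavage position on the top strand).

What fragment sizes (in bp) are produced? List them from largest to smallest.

132, 55 bp

MluI sites (ACGCGT) start at positions 52, 107.
MluI cuts after the first base of each site, so after positions 52, 107.
Circular molecule, 2 cuts → 2 fragments:
  53–107 → 55 bp
  108–187 then 1–52 → 80 + 52 = 132 bp
Sorted largest to smallest: 132, 55 bp.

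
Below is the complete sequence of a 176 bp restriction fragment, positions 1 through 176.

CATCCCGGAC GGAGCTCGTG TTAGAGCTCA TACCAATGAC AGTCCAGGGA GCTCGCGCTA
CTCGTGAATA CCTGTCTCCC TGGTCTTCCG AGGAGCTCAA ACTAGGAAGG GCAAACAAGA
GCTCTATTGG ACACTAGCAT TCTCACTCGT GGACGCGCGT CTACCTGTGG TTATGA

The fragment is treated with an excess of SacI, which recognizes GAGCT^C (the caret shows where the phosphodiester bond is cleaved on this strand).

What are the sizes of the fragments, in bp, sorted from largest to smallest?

SacI sites (GAGCTC) start at positions 12, 24, 49, 93, 119.
SacI cuts after base 5 of each site (before the last base), so after positions 16, 28, 53, 97, 123.
Linear molecule, 5 cuts → 6 fragments:
  1–16 → 16 bp
  17–28 → 12 bp
  29–53 → 25 bp
  54–97 → 44 bp
  98–123 → 26 bp
  124–176 → 53 bp
Sorted largest to smallest: 53, 44, 26, 25, 16, 12 bp.

53, 44, 26, 25, 16, 12 bp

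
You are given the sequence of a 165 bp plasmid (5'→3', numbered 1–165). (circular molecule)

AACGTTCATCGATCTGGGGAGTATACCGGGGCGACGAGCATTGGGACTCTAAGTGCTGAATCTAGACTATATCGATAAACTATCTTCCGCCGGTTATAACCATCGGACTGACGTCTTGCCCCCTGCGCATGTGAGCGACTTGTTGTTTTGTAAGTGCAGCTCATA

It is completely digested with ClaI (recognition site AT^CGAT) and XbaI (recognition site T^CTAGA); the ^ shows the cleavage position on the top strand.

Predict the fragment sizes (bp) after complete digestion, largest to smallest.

ClaI sites (ATCGAT) start at positions 8, 71.
ClaI cuts after base 2 of each site, so after positions 9, 72.
The XbaI site (TCTAGA) starts at position 61.
XbaI cuts after the first base of each site, so after position 61.
Combined cut positions: 9, 61, 72.
Circular molecule, 3 cuts → 3 fragments:
  10–61 → 52 bp
  62–72 → 11 bp
  73–165 then 1–9 → 93 + 9 = 102 bp
Sorted largest to smallest: 102, 52, 11 bp.

102, 52, 11 bp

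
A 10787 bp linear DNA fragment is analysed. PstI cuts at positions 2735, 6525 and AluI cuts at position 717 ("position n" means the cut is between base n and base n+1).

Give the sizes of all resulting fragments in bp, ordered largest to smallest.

Combined cut positions (sorted): 717, 2735, 6525.
Linear molecule, 3 cuts → 4 fragments:
  717 − 0 = 717 bp
  2735 − 717 = 2018 bp
  6525 − 2735 = 3790 bp
  10787 − 6525 = 4262 bp
Sorted largest to smallest: 4262, 3790, 2018, 717 bp.

4262, 3790, 2018, 717 bp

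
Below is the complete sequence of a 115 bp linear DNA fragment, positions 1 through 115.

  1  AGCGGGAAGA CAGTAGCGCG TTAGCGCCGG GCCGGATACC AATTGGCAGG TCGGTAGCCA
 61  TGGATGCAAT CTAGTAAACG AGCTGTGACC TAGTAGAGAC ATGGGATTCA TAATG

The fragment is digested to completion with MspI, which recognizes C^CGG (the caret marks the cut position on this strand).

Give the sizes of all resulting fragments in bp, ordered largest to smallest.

MspI sites (CCGG) start at positions 27, 32.
MspI cuts after the first base of each site, so after positions 27, 32.
Linear molecule, 2 cuts → 3 fragments:
  1–27 → 27 bp
  28–32 → 5 bp
  33–115 → 83 bp
Sorted largest to smallest: 83, 27, 5 bp.

83, 27, 5 bp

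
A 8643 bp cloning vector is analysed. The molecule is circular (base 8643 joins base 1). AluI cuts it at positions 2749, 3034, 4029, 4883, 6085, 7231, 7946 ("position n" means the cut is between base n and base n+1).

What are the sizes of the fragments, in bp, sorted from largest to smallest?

Circular molecule, 7 cuts → 7 fragments:
  3034 − 2749 = 285 bp
  4029 − 3034 = 995 bp
  4883 − 4029 = 854 bp
  6085 − 4883 = 1202 bp
  7231 − 6085 = 1146 bp
  7946 − 7231 = 715 bp
  wrap: 8643 − 7946 + 2749 = 3446 bp
Sorted largest to smallest: 3446, 1202, 1146, 995, 854, 715, 285 bp.

3446, 1202, 1146, 995, 854, 715, 285 bp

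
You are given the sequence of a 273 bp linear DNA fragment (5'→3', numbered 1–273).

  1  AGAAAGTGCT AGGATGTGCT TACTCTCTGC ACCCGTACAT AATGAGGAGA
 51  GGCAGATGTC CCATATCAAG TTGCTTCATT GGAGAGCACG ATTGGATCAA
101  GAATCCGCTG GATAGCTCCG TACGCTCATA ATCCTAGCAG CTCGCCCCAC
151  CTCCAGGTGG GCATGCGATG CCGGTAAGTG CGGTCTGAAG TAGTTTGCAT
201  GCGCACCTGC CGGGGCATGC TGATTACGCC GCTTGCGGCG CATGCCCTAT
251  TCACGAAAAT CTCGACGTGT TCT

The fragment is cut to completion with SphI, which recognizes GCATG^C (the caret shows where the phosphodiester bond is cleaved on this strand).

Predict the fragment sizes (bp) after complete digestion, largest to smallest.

165, 36, 29, 25, 18 bp

SphI sites (GCATGC) start at positions 161, 197, 215, 240.
SphI cuts after base 5 of each site (before the last base), so after positions 165, 201, 219, 244.
Linear molecule, 4 cuts → 5 fragments:
  1–165 → 165 bp
  166–201 → 36 bp
  202–219 → 18 bp
  220–244 → 25 bp
  245–273 → 29 bp
Sorted largest to smallest: 165, 36, 29, 25, 18 bp.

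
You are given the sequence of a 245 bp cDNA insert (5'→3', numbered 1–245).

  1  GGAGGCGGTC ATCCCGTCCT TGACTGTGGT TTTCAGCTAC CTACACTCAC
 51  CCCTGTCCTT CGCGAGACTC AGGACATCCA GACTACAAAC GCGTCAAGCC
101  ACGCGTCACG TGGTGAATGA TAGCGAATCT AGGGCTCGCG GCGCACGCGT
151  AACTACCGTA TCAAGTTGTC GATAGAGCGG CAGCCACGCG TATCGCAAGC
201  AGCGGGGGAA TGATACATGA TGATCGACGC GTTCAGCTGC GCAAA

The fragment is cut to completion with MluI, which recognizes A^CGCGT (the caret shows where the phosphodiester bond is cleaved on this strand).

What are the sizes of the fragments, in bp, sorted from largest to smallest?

89, 44, 41, 41, 18, 12 bp

MluI sites (ACGCGT) start at positions 89, 101, 145, 186, 227.
MluI cuts after the first base of each site, so after positions 89, 101, 145, 186, 227.
Linear molecule, 5 cuts → 6 fragments:
  1–89 → 89 bp
  90–101 → 12 bp
  102–145 → 44 bp
  146–186 → 41 bp
  187–227 → 41 bp
  228–245 → 18 bp
Sorted largest to smallest: 89, 44, 41, 41, 18, 12 bp.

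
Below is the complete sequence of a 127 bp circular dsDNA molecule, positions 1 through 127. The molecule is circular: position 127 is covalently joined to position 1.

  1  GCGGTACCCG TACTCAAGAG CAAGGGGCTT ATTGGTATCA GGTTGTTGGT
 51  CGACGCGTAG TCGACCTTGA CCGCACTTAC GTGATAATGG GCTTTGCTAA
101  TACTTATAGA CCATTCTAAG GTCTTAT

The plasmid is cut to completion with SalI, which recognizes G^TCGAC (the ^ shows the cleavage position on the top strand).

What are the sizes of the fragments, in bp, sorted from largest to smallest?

116, 11 bp

SalI sites (GTCGAC) start at positions 49, 60.
SalI cuts after the first base of each site, so after positions 49, 60.
Circular molecule, 2 cuts → 2 fragments:
  50–60 → 11 bp
  61–127 then 1–49 → 67 + 49 = 116 bp
Sorted largest to smallest: 116, 11 bp.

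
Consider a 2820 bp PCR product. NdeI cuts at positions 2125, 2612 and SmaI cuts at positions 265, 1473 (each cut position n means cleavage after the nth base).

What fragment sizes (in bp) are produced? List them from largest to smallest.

Combined cut positions (sorted): 265, 1473, 2125, 2612.
Linear molecule, 4 cuts → 5 fragments:
  265 − 0 = 265 bp
  1473 − 265 = 1208 bp
  2125 − 1473 = 652 bp
  2612 − 2125 = 487 bp
  2820 − 2612 = 208 bp
Sorted largest to smallest: 1208, 652, 487, 265, 208 bp.

1208, 652, 487, 265, 208 bp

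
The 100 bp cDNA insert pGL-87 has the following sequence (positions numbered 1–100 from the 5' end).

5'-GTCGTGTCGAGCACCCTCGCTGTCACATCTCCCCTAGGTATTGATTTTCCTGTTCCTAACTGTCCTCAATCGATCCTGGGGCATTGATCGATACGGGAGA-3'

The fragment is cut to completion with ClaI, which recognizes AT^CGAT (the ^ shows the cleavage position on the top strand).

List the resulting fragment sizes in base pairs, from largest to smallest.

70, 18, 12 bp

ClaI sites (ATCGAT) start at positions 69, 87.
ClaI cuts after base 2 of each site, so after positions 70, 88.
Linear molecule, 2 cuts → 3 fragments:
  1–70 → 70 bp
  71–88 → 18 bp
  89–100 → 12 bp
Sorted largest to smallest: 70, 18, 12 bp.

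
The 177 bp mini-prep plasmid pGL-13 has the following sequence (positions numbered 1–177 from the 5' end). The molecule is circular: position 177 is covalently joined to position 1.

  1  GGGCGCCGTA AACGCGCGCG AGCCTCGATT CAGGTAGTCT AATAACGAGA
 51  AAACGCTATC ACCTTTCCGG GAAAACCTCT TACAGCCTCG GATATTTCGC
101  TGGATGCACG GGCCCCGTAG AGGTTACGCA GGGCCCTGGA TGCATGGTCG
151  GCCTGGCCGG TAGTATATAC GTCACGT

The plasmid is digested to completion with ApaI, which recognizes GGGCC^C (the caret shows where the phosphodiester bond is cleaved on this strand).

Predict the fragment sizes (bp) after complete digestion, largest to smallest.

ApaI sites (GGGCCC) start at positions 110, 131.
ApaI cuts after base 5 of each site (before the last base), so after positions 114, 135.
Circular molecule, 2 cuts → 2 fragments:
  115–135 → 21 bp
  136–177 then 1–114 → 42 + 114 = 156 bp
Sorted largest to smallest: 156, 21 bp.

156, 21 bp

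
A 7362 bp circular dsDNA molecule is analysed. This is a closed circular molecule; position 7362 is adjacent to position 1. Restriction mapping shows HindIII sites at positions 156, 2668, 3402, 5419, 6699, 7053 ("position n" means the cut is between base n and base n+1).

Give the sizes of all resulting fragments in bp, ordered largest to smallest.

Circular molecule, 6 cuts → 6 fragments:
  2668 − 156 = 2512 bp
  3402 − 2668 = 734 bp
  5419 − 3402 = 2017 bp
  6699 − 5419 = 1280 bp
  7053 − 6699 = 354 bp
  wrap: 7362 − 7053 + 156 = 465 bp
Sorted largest to smallest: 2512, 2017, 1280, 734, 465, 354 bp.

2512, 2017, 1280, 734, 465, 354 bp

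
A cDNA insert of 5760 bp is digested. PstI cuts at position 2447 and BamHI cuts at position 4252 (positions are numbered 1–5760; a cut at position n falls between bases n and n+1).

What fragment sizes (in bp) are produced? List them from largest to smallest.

Combined cut positions (sorted): 2447, 4252.
Linear molecule, 2 cuts → 3 fragments:
  2447 − 0 = 2447 bp
  4252 − 2447 = 1805 bp
  5760 − 4252 = 1508 bp
Sorted largest to smallest: 2447, 1805, 1508 bp.

2447, 1805, 1508 bp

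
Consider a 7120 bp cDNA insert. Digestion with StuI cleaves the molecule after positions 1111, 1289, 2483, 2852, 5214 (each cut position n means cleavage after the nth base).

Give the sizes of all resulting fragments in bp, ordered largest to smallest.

Linear molecule, 5 cuts → 6 fragments:
  1111 − 0 = 1111 bp
  1289 − 1111 = 178 bp
  2483 − 1289 = 1194 bp
  2852 − 2483 = 369 bp
  5214 − 2852 = 2362 bp
  7120 − 5214 = 1906 bp
Sorted largest to smallest: 2362, 1906, 1194, 1111, 369, 178 bp.

2362, 1906, 1194, 1111, 369, 178 bp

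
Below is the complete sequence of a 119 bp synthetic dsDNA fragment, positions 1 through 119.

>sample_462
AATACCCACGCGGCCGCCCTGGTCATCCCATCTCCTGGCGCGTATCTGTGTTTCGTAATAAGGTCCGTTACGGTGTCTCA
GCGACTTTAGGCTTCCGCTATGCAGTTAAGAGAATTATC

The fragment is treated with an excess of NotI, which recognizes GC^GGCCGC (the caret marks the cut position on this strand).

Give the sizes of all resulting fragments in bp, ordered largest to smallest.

The NotI site (GCGGCCGC) starts at position 10.
NotI cuts after base 2 of each site, so after position 11.
Linear molecule, 1 cut → 2 fragments:
  1–11 → 11 bp
  12–119 → 108 bp
Sorted largest to smallest: 108, 11 bp.

108, 11 bp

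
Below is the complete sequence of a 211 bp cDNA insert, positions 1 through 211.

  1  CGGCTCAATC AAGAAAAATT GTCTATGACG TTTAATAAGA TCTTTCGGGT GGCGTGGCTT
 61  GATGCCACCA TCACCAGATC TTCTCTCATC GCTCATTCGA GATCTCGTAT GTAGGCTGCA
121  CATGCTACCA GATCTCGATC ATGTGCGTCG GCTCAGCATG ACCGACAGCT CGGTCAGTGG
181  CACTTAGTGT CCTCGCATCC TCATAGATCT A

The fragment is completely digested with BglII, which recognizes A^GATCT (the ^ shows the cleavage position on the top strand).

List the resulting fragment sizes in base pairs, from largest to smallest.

75, 38, 38, 30, 24, 6 bp

BglII sites (AGATCT) start at positions 38, 76, 100, 130, 205.
BglII cuts after the first base of each site, so after positions 38, 76, 100, 130, 205.
Linear molecule, 5 cuts → 6 fragments:
  1–38 → 38 bp
  39–76 → 38 bp
  77–100 → 24 bp
  101–130 → 30 bp
  131–205 → 75 bp
  206–211 → 6 bp
Sorted largest to smallest: 75, 38, 38, 30, 24, 6 bp.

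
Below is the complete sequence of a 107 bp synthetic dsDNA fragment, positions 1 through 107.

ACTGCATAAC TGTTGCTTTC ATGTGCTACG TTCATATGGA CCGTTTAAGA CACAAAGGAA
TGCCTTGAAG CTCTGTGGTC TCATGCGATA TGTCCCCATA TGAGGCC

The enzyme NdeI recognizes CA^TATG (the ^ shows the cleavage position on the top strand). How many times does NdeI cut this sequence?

2

CATATG occurs starting at positions 33, 97.
NdeI cuts at 2 sites.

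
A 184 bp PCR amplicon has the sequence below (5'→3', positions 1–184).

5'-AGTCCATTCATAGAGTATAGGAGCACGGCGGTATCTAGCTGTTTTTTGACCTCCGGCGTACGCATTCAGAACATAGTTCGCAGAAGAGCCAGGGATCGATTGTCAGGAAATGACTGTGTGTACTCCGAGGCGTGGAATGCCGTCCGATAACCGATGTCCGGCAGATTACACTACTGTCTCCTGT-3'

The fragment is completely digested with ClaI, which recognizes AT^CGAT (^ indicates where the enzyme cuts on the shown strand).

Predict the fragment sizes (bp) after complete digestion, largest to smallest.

96, 88 bp

The ClaI site (ATCGAT) starts at position 95.
ClaI cuts after base 2 of each site, so after position 96.
Linear molecule, 1 cut → 2 fragments:
  1–96 → 96 bp
  97–184 → 88 bp
Sorted largest to smallest: 96, 88 bp.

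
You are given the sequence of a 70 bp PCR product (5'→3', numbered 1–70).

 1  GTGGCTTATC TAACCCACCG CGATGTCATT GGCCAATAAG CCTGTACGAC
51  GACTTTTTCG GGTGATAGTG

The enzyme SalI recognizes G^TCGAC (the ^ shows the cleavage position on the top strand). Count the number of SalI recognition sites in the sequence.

No occurrence of GTCGAC is present in the sequence.
SalI does not cut: 0 sites.

0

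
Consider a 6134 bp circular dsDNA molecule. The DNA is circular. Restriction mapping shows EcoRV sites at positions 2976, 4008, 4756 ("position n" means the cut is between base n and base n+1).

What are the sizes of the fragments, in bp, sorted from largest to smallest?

Circular molecule, 3 cuts → 3 fragments:
  4008 − 2976 = 1032 bp
  4756 − 4008 = 748 bp
  wrap: 6134 − 4756 + 2976 = 4354 bp
Sorted largest to smallest: 4354, 1032, 748 bp.

4354, 1032, 748 bp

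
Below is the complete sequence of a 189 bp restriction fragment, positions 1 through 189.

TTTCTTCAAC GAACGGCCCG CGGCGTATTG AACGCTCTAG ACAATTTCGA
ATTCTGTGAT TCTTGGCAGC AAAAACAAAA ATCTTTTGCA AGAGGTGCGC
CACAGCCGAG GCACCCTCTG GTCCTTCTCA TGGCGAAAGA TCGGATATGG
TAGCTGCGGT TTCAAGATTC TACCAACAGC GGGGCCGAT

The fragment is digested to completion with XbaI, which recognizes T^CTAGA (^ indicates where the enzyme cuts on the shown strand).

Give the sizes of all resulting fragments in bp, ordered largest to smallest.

153, 36 bp

The XbaI site (TCTAGA) starts at position 36.
XbaI cuts after the first base of each site, so after position 36.
Linear molecule, 1 cut → 2 fragments:
  1–36 → 36 bp
  37–189 → 153 bp
Sorted largest to smallest: 153, 36 bp.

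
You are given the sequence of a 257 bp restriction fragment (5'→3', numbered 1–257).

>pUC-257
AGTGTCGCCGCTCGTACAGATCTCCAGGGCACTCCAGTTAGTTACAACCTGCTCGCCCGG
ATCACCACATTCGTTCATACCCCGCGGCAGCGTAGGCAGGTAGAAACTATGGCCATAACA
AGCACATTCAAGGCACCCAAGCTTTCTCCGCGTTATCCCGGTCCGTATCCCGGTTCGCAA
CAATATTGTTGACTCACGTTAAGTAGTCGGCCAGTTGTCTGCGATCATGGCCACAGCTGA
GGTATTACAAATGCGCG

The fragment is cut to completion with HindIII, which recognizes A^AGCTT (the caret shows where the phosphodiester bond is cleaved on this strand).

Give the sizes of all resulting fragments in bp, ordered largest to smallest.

The HindIII site (AAGCTT) starts at position 139.
HindIII cuts after the first base of each site, so after position 139.
Linear molecule, 1 cut → 2 fragments:
  1–139 → 139 bp
  140–257 → 118 bp
Sorted largest to smallest: 139, 118 bp.

139, 118 bp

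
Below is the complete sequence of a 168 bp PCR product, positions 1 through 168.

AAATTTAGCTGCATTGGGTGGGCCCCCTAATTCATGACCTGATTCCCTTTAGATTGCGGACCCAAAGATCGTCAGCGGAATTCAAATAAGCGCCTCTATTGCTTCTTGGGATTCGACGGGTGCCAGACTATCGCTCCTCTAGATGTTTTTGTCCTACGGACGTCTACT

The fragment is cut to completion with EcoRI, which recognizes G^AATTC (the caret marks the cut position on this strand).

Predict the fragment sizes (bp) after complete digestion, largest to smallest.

The EcoRI site (GAATTC) starts at position 78.
EcoRI cuts after the first base of each site, so after position 78.
Linear molecule, 1 cut → 2 fragments:
  1–78 → 78 bp
  79–168 → 90 bp
Sorted largest to smallest: 90, 78 bp.

90, 78 bp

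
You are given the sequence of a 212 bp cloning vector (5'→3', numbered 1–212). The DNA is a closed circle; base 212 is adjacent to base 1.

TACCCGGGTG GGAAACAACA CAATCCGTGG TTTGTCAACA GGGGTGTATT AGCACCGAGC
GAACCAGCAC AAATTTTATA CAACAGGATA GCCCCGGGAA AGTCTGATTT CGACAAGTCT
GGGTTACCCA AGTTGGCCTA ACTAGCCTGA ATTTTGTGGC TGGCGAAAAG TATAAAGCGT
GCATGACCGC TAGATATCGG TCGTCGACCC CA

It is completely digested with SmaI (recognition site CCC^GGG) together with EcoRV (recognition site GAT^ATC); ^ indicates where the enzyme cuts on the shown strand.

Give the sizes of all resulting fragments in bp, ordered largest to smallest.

100, 90, 22 bp

SmaI sites (CCCGGG) start at positions 3, 93.
SmaI cuts after base 3 of each site, so after positions 5, 95.
The EcoRV site (GATATC) starts at position 193.
EcoRV cuts after base 3 of each site, so after position 195.
Combined cut positions: 5, 95, 195.
Circular molecule, 3 cuts → 3 fragments:
  6–95 → 90 bp
  96–195 → 100 bp
  196–212 then 1–5 → 17 + 5 = 22 bp
Sorted largest to smallest: 100, 90, 22 bp.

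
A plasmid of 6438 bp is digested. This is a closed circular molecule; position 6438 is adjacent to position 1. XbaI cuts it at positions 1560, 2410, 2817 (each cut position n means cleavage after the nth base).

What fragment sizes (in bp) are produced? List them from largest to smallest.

5181, 850, 407 bp

Circular molecule, 3 cuts → 3 fragments:
  2410 − 1560 = 850 bp
  2817 − 2410 = 407 bp
  wrap: 6438 − 2817 + 1560 = 5181 bp
Sorted largest to smallest: 5181, 850, 407 bp.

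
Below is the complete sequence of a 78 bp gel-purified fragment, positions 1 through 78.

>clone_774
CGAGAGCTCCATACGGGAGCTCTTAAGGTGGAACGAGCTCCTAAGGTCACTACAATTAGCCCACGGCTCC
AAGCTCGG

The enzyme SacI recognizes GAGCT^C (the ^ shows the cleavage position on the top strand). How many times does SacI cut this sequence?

GAGCTC occurs starting at positions 4, 17, 35.
SacI cuts at 3 sites.

3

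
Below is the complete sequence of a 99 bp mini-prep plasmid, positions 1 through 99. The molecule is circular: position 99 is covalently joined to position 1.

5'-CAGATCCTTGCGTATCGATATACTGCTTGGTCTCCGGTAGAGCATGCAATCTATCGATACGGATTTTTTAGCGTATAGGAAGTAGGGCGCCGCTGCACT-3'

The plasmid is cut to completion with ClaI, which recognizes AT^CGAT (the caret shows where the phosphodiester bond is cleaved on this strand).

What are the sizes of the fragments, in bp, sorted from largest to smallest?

ClaI sites (ATCGAT) start at positions 14, 53.
ClaI cuts after base 2 of each site, so after positions 15, 54.
Circular molecule, 2 cuts → 2 fragments:
  16–54 → 39 bp
  55–99 then 1–15 → 45 + 15 = 60 bp
Sorted largest to smallest: 60, 39 bp.

60, 39 bp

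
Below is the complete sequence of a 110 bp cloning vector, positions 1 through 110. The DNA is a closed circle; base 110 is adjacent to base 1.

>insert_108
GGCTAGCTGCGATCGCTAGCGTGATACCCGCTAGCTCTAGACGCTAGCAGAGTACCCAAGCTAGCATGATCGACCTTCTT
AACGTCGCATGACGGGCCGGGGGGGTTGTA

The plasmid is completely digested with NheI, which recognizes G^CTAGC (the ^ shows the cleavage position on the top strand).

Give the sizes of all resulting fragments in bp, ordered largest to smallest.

NheI sites (GCTAGC) start at positions 2, 15, 30, 43, 60.
NheI cuts after the first base of each site, so after positions 2, 15, 30, 43, 60.
Circular molecule, 5 cuts → 5 fragments:
  3–15 → 13 bp
  16–30 → 15 bp
  31–43 → 13 bp
  44–60 → 17 bp
  61–110 then 1–2 → 50 + 2 = 52 bp
Sorted largest to smallest: 52, 17, 15, 13, 13 bp.

52, 17, 15, 13, 13 bp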